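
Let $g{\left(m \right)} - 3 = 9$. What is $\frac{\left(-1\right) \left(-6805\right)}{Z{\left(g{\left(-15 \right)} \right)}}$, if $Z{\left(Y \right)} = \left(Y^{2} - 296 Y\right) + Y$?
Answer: $- \frac{6805}{3396} \approx -2.0038$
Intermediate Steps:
$g{\left(m \right)} = 12$ ($g{\left(m \right)} = 3 + 9 = 12$)
$Z{\left(Y \right)} = Y^{2} - 295 Y$
$\frac{\left(-1\right) \left(-6805\right)}{Z{\left(g{\left(-15 \right)} \right)}} = \frac{\left(-1\right) \left(-6805\right)}{12 \left(-295 + 12\right)} = \frac{6805}{12 \left(-283\right)} = \frac{6805}{-3396} = 6805 \left(- \frac{1}{3396}\right) = - \frac{6805}{3396}$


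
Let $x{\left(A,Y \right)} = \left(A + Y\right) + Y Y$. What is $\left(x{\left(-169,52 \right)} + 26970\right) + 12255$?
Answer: $41812$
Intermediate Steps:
$x{\left(A,Y \right)} = A + Y + Y^{2}$ ($x{\left(A,Y \right)} = \left(A + Y\right) + Y^{2} = A + Y + Y^{2}$)
$\left(x{\left(-169,52 \right)} + 26970\right) + 12255 = \left(\left(-169 + 52 + 52^{2}\right) + 26970\right) + 12255 = \left(\left(-169 + 52 + 2704\right) + 26970\right) + 12255 = \left(2587 + 26970\right) + 12255 = 29557 + 12255 = 41812$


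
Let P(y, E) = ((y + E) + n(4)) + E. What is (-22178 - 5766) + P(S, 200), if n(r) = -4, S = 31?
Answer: -27517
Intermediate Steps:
P(y, E) = -4 + y + 2*E (P(y, E) = ((y + E) - 4) + E = ((E + y) - 4) + E = (-4 + E + y) + E = -4 + y + 2*E)
(-22178 - 5766) + P(S, 200) = (-22178 - 5766) + (-4 + 31 + 2*200) = -27944 + (-4 + 31 + 400) = -27944 + 427 = -27517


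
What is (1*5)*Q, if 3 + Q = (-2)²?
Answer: 5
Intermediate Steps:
Q = 1 (Q = -3 + (-2)² = -3 + 4 = 1)
(1*5)*Q = (1*5)*1 = 5*1 = 5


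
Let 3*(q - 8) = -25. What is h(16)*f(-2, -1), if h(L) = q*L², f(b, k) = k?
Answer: 256/3 ≈ 85.333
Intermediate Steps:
q = -⅓ (q = 8 + (⅓)*(-25) = 8 - 25/3 = -⅓ ≈ -0.33333)
h(L) = -L²/3
h(16)*f(-2, -1) = -⅓*16²*(-1) = -⅓*256*(-1) = -256/3*(-1) = 256/3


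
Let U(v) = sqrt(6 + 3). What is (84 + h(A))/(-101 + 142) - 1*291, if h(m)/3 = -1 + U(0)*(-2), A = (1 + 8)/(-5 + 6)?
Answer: -11868/41 ≈ -289.46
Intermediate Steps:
U(v) = 3 (U(v) = sqrt(9) = 3)
A = 9 (A = 9/1 = 9*1 = 9)
h(m) = -21 (h(m) = 3*(-1 + 3*(-2)) = 3*(-1 - 6) = 3*(-7) = -21)
(84 + h(A))/(-101 + 142) - 1*291 = (84 - 21)/(-101 + 142) - 1*291 = 63/41 - 291 = -11868/41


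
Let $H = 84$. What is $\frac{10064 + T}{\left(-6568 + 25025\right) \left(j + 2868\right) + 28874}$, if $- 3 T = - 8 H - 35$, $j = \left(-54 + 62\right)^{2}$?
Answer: $\frac{30899}{162434394} \approx 0.00019022$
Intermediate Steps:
$j = 64$ ($j = 8^{2} = 64$)
$T = \frac{707}{3}$ ($T = - \frac{\left(-8\right) 84 - 35}{3} = - \frac{-672 - 35}{3} = \left(- \frac{1}{3}\right) \left(-707\right) = \frac{707}{3} \approx 235.67$)
$\frac{10064 + T}{\left(-6568 + 25025\right) \left(j + 2868\right) + 28874} = \frac{10064 + \frac{707}{3}}{\left(-6568 + 25025\right) \left(64 + 2868\right) + 28874} = \frac{30899}{3 \left(18457 \cdot 2932 + 28874\right)} = \frac{30899}{3 \left(54115924 + 28874\right)} = \frac{30899}{3 \cdot 54144798} = \frac{30899}{3} \cdot \frac{1}{54144798} = \frac{30899}{162434394}$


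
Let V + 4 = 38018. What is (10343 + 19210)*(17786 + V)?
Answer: 1649057400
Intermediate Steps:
V = 38014 (V = -4 + 38018 = 38014)
(10343 + 19210)*(17786 + V) = (10343 + 19210)*(17786 + 38014) = 29553*55800 = 1649057400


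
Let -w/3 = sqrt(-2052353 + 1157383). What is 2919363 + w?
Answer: 2919363 - 3*I*sqrt(894970) ≈ 2.9194e+6 - 2838.1*I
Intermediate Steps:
w = -3*I*sqrt(894970) (w = -3*sqrt(-2052353 + 1157383) = -3*I*sqrt(894970) ≈ -2838.1*I)
2919363 + w = 2919363 - 3*I*sqrt(894970)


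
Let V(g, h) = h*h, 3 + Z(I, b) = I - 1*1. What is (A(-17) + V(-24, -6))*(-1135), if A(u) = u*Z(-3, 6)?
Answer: -175925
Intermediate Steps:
Z(I, b) = -4 + I (Z(I, b) = -3 + (I - 1*1) = -3 + (I - 1) = -3 + (-1 + I) = -4 + I)
A(u) = -7*u (A(u) = u*(-4 - 3) = u*(-7) = -7*u)
V(g, h) = h²
(A(-17) + V(-24, -6))*(-1135) = (-7*(-17) + (-6)²)*(-1135) = (119 + 36)*(-1135) = 155*(-1135) = -175925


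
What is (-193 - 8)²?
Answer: 40401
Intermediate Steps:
(-193 - 8)² = (-201)² = 40401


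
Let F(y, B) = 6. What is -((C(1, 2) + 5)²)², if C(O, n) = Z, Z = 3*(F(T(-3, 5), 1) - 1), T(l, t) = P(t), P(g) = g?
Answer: -160000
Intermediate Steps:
T(l, t) = t
Z = 15 (Z = 3*(6 - 1) = 3*5 = 15)
C(O, n) = 15
-((C(1, 2) + 5)²)² = -((15 + 5)²)² = -(20²)² = -1*400² = -1*160000 = -160000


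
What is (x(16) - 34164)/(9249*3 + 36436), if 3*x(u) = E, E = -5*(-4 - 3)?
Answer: -102457/192549 ≈ -0.53211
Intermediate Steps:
E = 35 (E = -5*(-7) = 35)
x(u) = 35/3 (x(u) = (1/3)*35 = 35/3)
(x(16) - 34164)/(9249*3 + 36436) = (35/3 - 34164)/(9249*3 + 36436) = -102457/(3*(27747 + 36436)) = -102457/3/64183 = -102457/3*1/64183 = -102457/192549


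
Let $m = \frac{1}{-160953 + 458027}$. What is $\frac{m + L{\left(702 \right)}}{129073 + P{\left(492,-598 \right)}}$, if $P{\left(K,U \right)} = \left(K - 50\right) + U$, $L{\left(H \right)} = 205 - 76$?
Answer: $\frac{38322547}{38297888858} \approx 0.0010006$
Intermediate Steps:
$m = \frac{1}{297074} \approx 3.3662 \cdot 10^{-6}$
$L{\left(H \right)} = 129$ ($L{\left(H \right)} = 205 - 76 = 129$)
$P{\left(K,U \right)} = -50 + K + U$ ($P{\left(K,U \right)} = \left(-50 + K\right) + U = -50 + K + U$)
$\frac{m + L{\left(702 \right)}}{129073 + P{\left(492,-598 \right)}} = \frac{\frac{1}{297074} + 129}{129073 - 156} = \frac{38322547}{297074 \left(129073 - 156\right)} = \frac{38322547}{297074 \cdot 128917} = \frac{38322547}{297074} \cdot \frac{1}{128917} = \frac{38322547}{38297888858}$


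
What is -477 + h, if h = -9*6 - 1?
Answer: -532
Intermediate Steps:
h = -55 (h = -54 - 1 = -55)
-477 + h = -477 - 55 = -532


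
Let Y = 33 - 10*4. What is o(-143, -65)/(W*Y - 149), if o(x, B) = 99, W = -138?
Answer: 99/817 ≈ 0.12118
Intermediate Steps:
Y = -7 (Y = 33 - 40 = -7)
o(-143, -65)/(W*Y - 149) = 99/(-138*(-7) - 149) = 99/(966 - 149) = 99/817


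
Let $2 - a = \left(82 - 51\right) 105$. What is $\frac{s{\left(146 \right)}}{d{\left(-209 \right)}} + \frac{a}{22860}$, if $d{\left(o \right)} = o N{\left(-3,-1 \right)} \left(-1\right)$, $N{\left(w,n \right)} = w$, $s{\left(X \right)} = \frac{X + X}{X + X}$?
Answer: $- \frac{687497}{4777740} \approx -0.1439$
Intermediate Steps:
$s{\left(X \right)} = 1$ ($s{\left(X \right)} = \frac{2 X}{2 X} = 2 X \frac{1}{2 X} = 1$)
$a = -3253$ ($a = 2 - \left(82 - 51\right) 105 = 2 - 31 \cdot 105 = 2 - 3255 = -3253$)
$d{\left(o \right)} = 3 o$ ($d{\left(o \right)} = o \left(-3\right) \left(-1\right) = - 3 o \left(-1\right) = 3 o$)
$\frac{s{\left(146 \right)}}{d{\left(-209 \right)}} + \frac{a}{22860} = 1 \frac{1}{3 \left(-209\right)} - \frac{3253}{22860} = 1 \frac{1}{-627} - \frac{3253}{22860} = 1 \left(- \frac{1}{627}\right) - \frac{3253}{22860} = - \frac{1}{627} - \frac{3253}{22860} = - \frac{687497}{4777740}$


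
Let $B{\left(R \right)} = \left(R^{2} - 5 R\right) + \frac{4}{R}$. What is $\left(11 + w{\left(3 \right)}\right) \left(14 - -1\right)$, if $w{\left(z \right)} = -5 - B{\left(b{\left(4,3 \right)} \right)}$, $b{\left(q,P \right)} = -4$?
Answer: $-435$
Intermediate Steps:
$B{\left(R \right)} = R^{2} - 5 R + \frac{4}{R}$
$w{\left(z \right)} = -40$ ($w{\left(z \right)} = -5 - \frac{4 + \left(-4\right)^{2} \left(-5 - 4\right)}{-4} = -5 - - \frac{4 + 16 \left(-9\right)}{4} = -5 - - \frac{4 - 144}{4} = -5 - \left(- \frac{1}{4}\right) \left(-140\right) = -5 - 35 = -40$)
$\left(11 + w{\left(3 \right)}\right) \left(14 - -1\right) = \left(11 - 40\right) \left(14 - -1\right) = - 29 \left(14 + 1\right) = \left(-29\right) 15 = -435$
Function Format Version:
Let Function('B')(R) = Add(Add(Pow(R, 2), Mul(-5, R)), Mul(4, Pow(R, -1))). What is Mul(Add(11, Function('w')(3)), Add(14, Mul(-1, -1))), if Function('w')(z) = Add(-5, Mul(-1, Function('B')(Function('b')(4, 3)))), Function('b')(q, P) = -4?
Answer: -435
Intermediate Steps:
Function('B')(R) = Add(Pow(R, 2), Mul(-5, R), Mul(4, Pow(R, -1)))
Function('w')(z) = -40 (Function('w')(z) = Add(-5, Mul(-1, Mul(Pow(-4, -1), Add(4, Mul(Pow(-4, 2), Add(-5, -4)))))) = Add(-5, Mul(-1, Mul(Rational(-1, 4), Add(4, Mul(16, -9))))) = Add(-5, Mul(-1, Mul(Rational(-1, 4), Add(4, -144)))) = Add(-5, Mul(-1, Mul(Rational(-1, 4), -140))) = Add(-5, Mul(-1, 35)) = Add(-5, -35) = -40)
Mul(Add(11, Function('w')(3)), Add(14, Mul(-1, -1))) = Mul(Add(11, -40), Add(14, Mul(-1, -1))) = Mul(-29, Add(14, 1)) = Mul(-29, 15) = -435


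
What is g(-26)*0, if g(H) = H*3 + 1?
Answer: 0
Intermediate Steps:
g(H) = 1 + 3*H (g(H) = 3*H + 1 = 1 + 3*H)
g(-26)*0 = (1 + 3*(-26))*0 = (1 - 78)*0 = -77*0 = 0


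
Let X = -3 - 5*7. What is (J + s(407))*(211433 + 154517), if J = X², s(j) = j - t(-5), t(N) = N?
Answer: 679203200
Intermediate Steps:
X = -38 (X = -3 - 35 = -38)
s(j) = 5 + j (s(j) = j - 1*(-5) = j + 5 = 5 + j)
J = 1444 (J = (-38)² = 1444)
(J + s(407))*(211433 + 154517) = (1444 + (5 + 407))*(211433 + 154517) = (1444 + 412)*365950 = 1856*365950 = 679203200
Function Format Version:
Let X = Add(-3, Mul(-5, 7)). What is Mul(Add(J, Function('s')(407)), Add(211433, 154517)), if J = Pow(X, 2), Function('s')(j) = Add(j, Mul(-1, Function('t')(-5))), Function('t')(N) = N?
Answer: 679203200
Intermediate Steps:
X = -38 (X = Add(-3, -35) = -38)
Function('s')(j) = Add(5, j) (Function('s')(j) = Add(j, Mul(-1, -5)) = Add(j, 5) = Add(5, j))
J = 1444 (J = Pow(-38, 2) = 1444)
Mul(Add(J, Function('s')(407)), Add(211433, 154517)) = Mul(Add(1444, Add(5, 407)), Add(211433, 154517)) = Mul(Add(1444, 412), 365950) = Mul(1856, 365950) = 679203200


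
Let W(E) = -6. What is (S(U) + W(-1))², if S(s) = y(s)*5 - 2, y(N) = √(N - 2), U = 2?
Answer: 64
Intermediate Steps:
y(N) = √(-2 + N)
S(s) = -2 + 5*√(-2 + s) (S(s) = √(-2 + s)*5 - 2 = 5*√(-2 + s) - 2 = -2 + 5*√(-2 + s))
(S(U) + W(-1))² = ((-2 + 5*√(-2 + 2)) - 6)² = ((-2 + 5*√0) - 6)² = ((-2 + 5*0) - 6)² = ((-2 + 0) - 6)² = (-2 - 6)² = (-8)² = 64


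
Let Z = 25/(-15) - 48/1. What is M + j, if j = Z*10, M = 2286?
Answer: 5368/3 ≈ 1789.3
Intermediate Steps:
Z = -149/3 (Z = 25*(-1/15) - 48*1 = -5/3 - 48 = -149/3 ≈ -49.667)
j = -1490/3 (j = -149/3*10 = -1490/3 ≈ -496.67)
M + j = 2286 - 1490/3 = 5368/3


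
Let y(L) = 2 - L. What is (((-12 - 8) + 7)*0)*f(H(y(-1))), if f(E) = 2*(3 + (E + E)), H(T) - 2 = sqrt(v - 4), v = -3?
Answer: 0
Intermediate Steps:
H(T) = 2 + I*sqrt(7) (H(T) = 2 + sqrt(-3 - 4) = 2 + sqrt(-7) = 2 + I*sqrt(7))
f(E) = 6 + 4*E (f(E) = 2*(3 + 2*E) = 6 + 4*E)
(((-12 - 8) + 7)*0)*f(H(y(-1))) = (((-12 - 8) + 7)*0)*(6 + 4*(2 + I*sqrt(7))) = ((-20 + 7)*0)*(6 + (8 + 4*I*sqrt(7))) = (-13*0)*(14 + 4*I*sqrt(7)) = 0*(14 + 4*I*sqrt(7)) = 0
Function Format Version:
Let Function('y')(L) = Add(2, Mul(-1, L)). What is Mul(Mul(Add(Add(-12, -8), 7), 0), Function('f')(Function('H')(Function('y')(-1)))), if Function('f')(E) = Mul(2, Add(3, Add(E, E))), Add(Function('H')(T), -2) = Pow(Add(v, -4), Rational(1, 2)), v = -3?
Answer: 0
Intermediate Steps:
Function('H')(T) = Add(2, Mul(I, Pow(7, Rational(1, 2)))) (Function('H')(T) = Add(2, Pow(Add(-3, -4), Rational(1, 2))) = Add(2, Pow(-7, Rational(1, 2))) = Add(2, Mul(I, Pow(7, Rational(1, 2)))))
Function('f')(E) = Add(6, Mul(4, E)) (Function('f')(E) = Mul(2, Add(3, Mul(2, E))) = Add(6, Mul(4, E)))
Mul(Mul(Add(Add(-12, -8), 7), 0), Function('f')(Function('H')(Function('y')(-1)))) = Mul(Mul(Add(Add(-12, -8), 7), 0), Add(6, Mul(4, Add(2, Mul(I, Pow(7, Rational(1, 2))))))) = Mul(Mul(Add(-20, 7), 0), Add(6, Add(8, Mul(4, I, Pow(7, Rational(1, 2)))))) = Mul(Mul(-13, 0), Add(14, Mul(4, I, Pow(7, Rational(1, 2))))) = Mul(0, Add(14, Mul(4, I, Pow(7, Rational(1, 2))))) = 0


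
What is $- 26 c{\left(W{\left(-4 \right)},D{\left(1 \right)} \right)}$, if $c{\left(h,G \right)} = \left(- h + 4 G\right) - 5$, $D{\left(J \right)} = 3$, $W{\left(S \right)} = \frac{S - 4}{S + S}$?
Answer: $-156$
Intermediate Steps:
$W{\left(S \right)} = \frac{-4 + S}{2 S}$
$c{\left(h,G \right)} = -5 - h + 4 G$
$- 26 c{\left(W{\left(-4 \right)},D{\left(1 \right)} \right)} = - 26 \left(-5 - \frac{-4 - 4}{2 \left(-4\right)} + 4 \cdot 3\right) = - 26 \left(-5 - \frac{1}{2} \left(- \frac{1}{4}\right) \left(-8\right) + 12\right) = - 26 \left(-5 - 1 + 12\right) = \left(-26\right) 6 = -156$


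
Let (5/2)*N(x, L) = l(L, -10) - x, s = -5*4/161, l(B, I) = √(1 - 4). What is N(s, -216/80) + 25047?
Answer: 4032575/161 + 2*I*√3/5 ≈ 25047.0 + 0.69282*I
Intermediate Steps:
l(B, I) = I*√3 (l(B, I) = √(-3) = I*√3)
s = -20/161 (s = -20*1/161 = -20/161 ≈ -0.12422)
N(x, L) = -2*x/5 + 2*I*√3/5 (N(x, L) = 2*(I*√3 - x)/5 = 2*(-x + I*√3)/5 = -2*x/5 + 2*I*√3/5)
N(s, -216/80) + 25047 = (-⅖*(-20/161) + 2*I*√3/5) + 25047 = (8/161 + 2*I*√3/5) + 25047 = 4032575/161 + 2*I*√3/5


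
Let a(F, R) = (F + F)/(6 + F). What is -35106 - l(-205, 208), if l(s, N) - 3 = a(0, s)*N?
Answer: -35109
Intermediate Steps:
a(F, R) = 2*F/(6 + F) (a(F, R) = (2*F)/(6 + F) = 2*F/(6 + F))
l(s, N) = 3 (l(s, N) = 3 + (2*0/(6 + 0))*N = 3 + (2*0/6)*N = 3 + (2*0*(⅙))*N = 3 + 0*N = 3 + 0 = 3)
-35106 - l(-205, 208) = -35106 - 1*3 = -35106 - 3 = -35109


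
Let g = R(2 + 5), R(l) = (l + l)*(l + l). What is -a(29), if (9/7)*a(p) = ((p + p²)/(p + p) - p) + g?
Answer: -1274/9 ≈ -141.56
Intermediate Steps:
R(l) = 4*l² (R(l) = (2*l)*(2*l) = 4*l²)
g = 196 (g = 4*(2 + 5)² = 4*7² = 4*49 = 196)
a(p) = 1372/9 - 7*p/9 + 7*(p + p²)/(18*p) (a(p) = 7*(((p + p²)/(p + p) - p) + 196)/9 = 7*(((p + p²)/((2*p)) - p) + 196)/9 = 7*(((p + p²)*(1/(2*p)) - p) + 196)/9 = 7*(((p + p²)/(2*p) - p) + 196)/9 = 7*((-p + (p + p²)/(2*p)) + 196)/9 = 7*(196 - p + (p + p²)/(2*p))/9 = 1372/9 - 7*p/9 + 7*(p + p²)/(18*p))
-a(29) = -(917/6 - 7/18*29) = -(917/6 - 203/18) = -1*1274/9 = -1274/9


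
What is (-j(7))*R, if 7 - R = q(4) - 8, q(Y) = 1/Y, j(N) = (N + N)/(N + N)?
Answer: -59/4 ≈ -14.750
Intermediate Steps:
j(N) = 1 (j(N) = (2*N)/((2*N)) = (2*N)*(1/(2*N)) = 1)
R = 59/4 (R = 7 - (1/4 - 8) = 7 - (¼ - 8) = 7 - 1*(-31/4) = 7 + 31/4 = 59/4 ≈ 14.750)
(-j(7))*R = -1*1*(59/4) = -1*59/4 = -59/4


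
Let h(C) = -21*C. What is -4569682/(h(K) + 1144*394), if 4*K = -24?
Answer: -2284841/225431 ≈ -10.135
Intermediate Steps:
K = -6 (K = (¼)*(-24) = -6)
-4569682/(h(K) + 1144*394) = -4569682/(-21*(-6) + 1144*394) = -4569682/(126 + 450736) = -4569682/450862 = -4569682*1/450862 = -2284841/225431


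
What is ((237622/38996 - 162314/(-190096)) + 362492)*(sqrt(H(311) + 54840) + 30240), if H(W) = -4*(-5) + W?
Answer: 1269701412927976980/115827869 + 335899844689941*sqrt(55171)/926622952 ≈ 1.1047e+10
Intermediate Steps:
H(W) = 20 + W
((237622/38996 - 162314/(-190096)) + 362492)*(sqrt(H(311) + 54840) + 30240) = ((237622/38996 - 162314/(-190096)) + 362492)*(sqrt((20 + 311) + 54840) + 30240) = ((237622*(1/38996) - 162314*(-1/190096)) + 362492)*(sqrt(331 + 54840) + 30240) = ((118811/19498 + 81157/95048) + 362492)*(sqrt(55171) + 30240) = (6437573557/926622952 + 362492)*(30240 + sqrt(55171)) = 335899844689941*(30240 + sqrt(55171))/926622952 = 1269701412927976980/115827869 + 335899844689941*sqrt(55171)/926622952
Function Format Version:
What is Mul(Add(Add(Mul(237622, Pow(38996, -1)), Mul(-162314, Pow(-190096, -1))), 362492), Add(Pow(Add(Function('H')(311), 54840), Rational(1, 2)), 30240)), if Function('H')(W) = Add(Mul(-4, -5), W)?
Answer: Add(Rational(1269701412927976980, 115827869), Mul(Rational(335899844689941, 926622952), Pow(55171, Rational(1, 2)))) ≈ 1.1047e+10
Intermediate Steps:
Function('H')(W) = Add(20, W)
Mul(Add(Add(Mul(237622, Pow(38996, -1)), Mul(-162314, Pow(-190096, -1))), 362492), Add(Pow(Add(Function('H')(311), 54840), Rational(1, 2)), 30240)) = Mul(Add(Add(Mul(237622, Pow(38996, -1)), Mul(-162314, Pow(-190096, -1))), 362492), Add(Pow(Add(Add(20, 311), 54840), Rational(1, 2)), 30240)) = Mul(Add(Add(Mul(237622, Rational(1, 38996)), Mul(-162314, Rational(-1, 190096))), 362492), Add(Pow(Add(331, 54840), Rational(1, 2)), 30240)) = Mul(Add(Add(Rational(118811, 19498), Rational(81157, 95048)), 362492), Add(Pow(55171, Rational(1, 2)), 30240)) = Mul(Add(Rational(6437573557, 926622952), 362492), Add(30240, Pow(55171, Rational(1, 2)))) = Mul(Rational(335899844689941, 926622952), Add(30240, Pow(55171, Rational(1, 2)))) = Add(Rational(1269701412927976980, 115827869), Mul(Rational(335899844689941, 926622952), Pow(55171, Rational(1, 2))))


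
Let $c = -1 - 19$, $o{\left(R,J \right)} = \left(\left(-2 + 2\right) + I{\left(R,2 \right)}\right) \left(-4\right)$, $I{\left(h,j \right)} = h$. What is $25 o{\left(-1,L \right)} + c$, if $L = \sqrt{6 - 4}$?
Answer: $80$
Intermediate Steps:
$L = \sqrt{2} \approx 1.4142$
$o{\left(R,J \right)} = - 4 R$ ($o{\left(R,J \right)} = \left(\left(-2 + 2\right) + R\right) \left(-4\right) = \left(0 + R\right) \left(-4\right) = R \left(-4\right) = - 4 R$)
$c = -20$ ($c = -1 - 19 = -20$)
$25 o{\left(-1,L \right)} + c = 25 \left(\left(-4\right) \left(-1\right)\right) - 20 = 25 \cdot 4 - 20 = 100 - 20 = 80$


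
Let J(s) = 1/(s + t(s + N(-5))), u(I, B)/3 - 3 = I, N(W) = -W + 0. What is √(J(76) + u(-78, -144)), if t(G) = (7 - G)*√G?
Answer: I*√78323090/590 ≈ 15.0*I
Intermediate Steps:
N(W) = -W
u(I, B) = 9 + 3*I
t(G) = √G*(7 - G)
J(s) = 1/(s + √(5 + s)*(2 - s)) (J(s) = 1/(s + √(s - 1*(-5))*(7 - (s - 1*(-5)))) = 1/(s + √(s + 5)*(7 - (s + 5))) = 1/(s + √(5 + s)*(7 - (5 + s))) = 1/(s + √(5 + s)*(7 + (-5 - s))) = 1/(s + √(5 + s)*(2 - s)))
√(J(76) + u(-78, -144)) = √(1/(76 - √(5 + 76)*(-2 + 76)) + (9 + 3*(-78))) = √(1/(76 - 1*√81*74) + (9 - 234)) = √(1/(76 - 1*9*74) - 225) = √(1/(76 - 666) - 225) = √(1/(-590) - 225) = √(-1/590 - 225) = √(-132751/590) = I*√78323090/590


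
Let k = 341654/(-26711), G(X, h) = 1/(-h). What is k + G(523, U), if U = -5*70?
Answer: -119552189/9348850 ≈ -12.788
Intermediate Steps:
U = -350
G(X, h) = -1/h
k = -341654/26711 (k = 341654*(-1/26711) = -341654/26711 ≈ -12.791)
k + G(523, U) = -341654/26711 - 1/(-350) = -341654/26711 - 1*(-1/350) = -341654/26711 + 1/350 = -119552189/9348850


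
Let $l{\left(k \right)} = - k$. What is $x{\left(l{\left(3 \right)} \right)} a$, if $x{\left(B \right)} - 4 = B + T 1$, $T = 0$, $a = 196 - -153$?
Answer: $349$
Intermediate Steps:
$a = 349$ ($a = 196 + 153 = 349$)
$x{\left(B \right)} = 4 + B$ ($x{\left(B \right)} = 4 + \left(B + 0 \cdot 1\right) = 4 + \left(B + 0\right) = 4 + B$)
$x{\left(l{\left(3 \right)} \right)} a = \left(4 - 3\right) 349 = 1 \cdot 349 = 349$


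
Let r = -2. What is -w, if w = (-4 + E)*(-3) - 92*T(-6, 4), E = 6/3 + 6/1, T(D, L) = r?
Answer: -172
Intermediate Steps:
T(D, L) = -2
E = 8 (E = 6*(1/3) + 6*1 = 2 + 6 = 8)
w = 172 (w = (-4 + 8)*(-3) - 92*(-2) = 4*(-3) + 184 = -12 + 184 = 172)
-w = -1*172 = -172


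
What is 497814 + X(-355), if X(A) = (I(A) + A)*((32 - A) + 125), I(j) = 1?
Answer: 316566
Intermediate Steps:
X(A) = (1 + A)*(157 - A) (X(A) = (1 + A)*((32 - A) + 125) = (1 + A)*(157 - A))
497814 + X(-355) = 497814 + (157 - 1*(-355)² + 156*(-355)) = 497814 + (157 - 1*126025 - 55380) = 497814 + (157 - 126025 - 55380) = 497814 - 181248 = 316566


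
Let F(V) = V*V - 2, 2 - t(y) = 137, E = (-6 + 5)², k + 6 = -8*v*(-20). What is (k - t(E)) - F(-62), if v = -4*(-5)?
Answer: -513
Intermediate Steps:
v = 20
k = 3194 (k = -6 - 8*20*(-20) = -6 - 160*(-20) = -6 + 3200 = 3194)
E = 1 (E = (-1)² = 1)
t(y) = -135 (t(y) = 2 - 1*137 = 2 - 137 = -135)
F(V) = -2 + V² (F(V) = V² - 2 = -2 + V²)
(k - t(E)) - F(-62) = (3194 - 1*(-135)) - (-2 + (-62)²) = (3194 + 135) - (-2 + 3844) = 3329 - 1*3842 = 3329 - 3842 = -513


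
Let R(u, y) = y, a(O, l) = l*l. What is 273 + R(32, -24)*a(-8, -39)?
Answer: -36231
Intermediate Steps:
a(O, l) = l**2
273 + R(32, -24)*a(-8, -39) = 273 - 24*(-39)**2 = 273 - 24*1521 = 273 - 36504 = -36231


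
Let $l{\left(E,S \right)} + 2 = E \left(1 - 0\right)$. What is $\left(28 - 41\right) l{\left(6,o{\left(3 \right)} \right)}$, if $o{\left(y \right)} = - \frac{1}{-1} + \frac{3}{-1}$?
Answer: $-52$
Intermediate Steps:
$o{\left(y \right)} = -2$ ($o{\left(y \right)} = \left(-1\right) \left(-1\right) + 3 \left(-1\right) = 1 - 3 = -2$)
$l{\left(E,S \right)} = -2 + E$ ($l{\left(E,S \right)} = -2 + E \left(1 - 0\right) = -2 + E \left(1 + 0\right) = -2 + E 1 = -2 + E$)
$\left(28 - 41\right) l{\left(6,o{\left(3 \right)} \right)} = \left(28 - 41\right) \left(-2 + 6\right) = \left(-13\right) 4 = -52$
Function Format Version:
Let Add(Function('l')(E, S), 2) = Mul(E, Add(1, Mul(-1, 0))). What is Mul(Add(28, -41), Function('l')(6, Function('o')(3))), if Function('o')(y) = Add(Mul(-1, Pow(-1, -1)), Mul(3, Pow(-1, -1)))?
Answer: -52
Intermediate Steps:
Function('o')(y) = -2 (Function('o')(y) = Add(Mul(-1, -1), Mul(3, -1)) = Add(1, -3) = -2)
Function('l')(E, S) = Add(-2, E) (Function('l')(E, S) = Add(-2, Mul(E, Add(1, Mul(-1, 0)))) = Add(-2, Mul(E, Add(1, 0))) = Add(-2, Mul(E, 1)) = Add(-2, E))
Mul(Add(28, -41), Function('l')(6, Function('o')(3))) = Mul(Add(28, -41), Add(-2, 6)) = Mul(-13, 4) = -52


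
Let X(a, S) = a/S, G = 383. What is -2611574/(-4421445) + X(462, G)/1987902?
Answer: 132610838321/224512468605 ≈ 0.59066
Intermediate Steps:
-2611574/(-4421445) + X(462, G)/1987902 = -2611574/(-4421445) + (462/383)/1987902 = -2611574*(-1/4421445) + (462*(1/383))*(1/1987902) = 21946/37155 + (462/383)*(1/1987902) = 21946/37155 + 11/18127773 = 132610838321/224512468605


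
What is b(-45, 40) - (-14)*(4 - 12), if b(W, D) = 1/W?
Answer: -5041/45 ≈ -112.02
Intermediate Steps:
b(W, D) = 1/W
b(-45, 40) - (-14)*(4 - 12) = 1/(-45) - (-14)*(4 - 12) = -1/45 - (-14)*(-8) = -1/45 - 1*112 = -1/45 - 112 = -5041/45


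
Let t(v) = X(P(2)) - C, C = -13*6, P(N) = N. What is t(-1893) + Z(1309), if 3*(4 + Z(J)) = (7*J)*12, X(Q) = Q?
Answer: 36728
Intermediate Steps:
C = -78
t(v) = 80 (t(v) = 2 - 1*(-78) = 2 + 78 = 80)
Z(J) = -4 + 28*J (Z(J) = -4 + ((7*J)*12)/3 = -4 + (84*J)/3 = -4 + 28*J)
t(-1893) + Z(1309) = 80 + (-4 + 28*1309) = 80 + (-4 + 36652) = 80 + 36648 = 36728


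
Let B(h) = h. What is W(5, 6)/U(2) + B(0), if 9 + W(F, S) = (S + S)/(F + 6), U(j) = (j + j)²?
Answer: -87/176 ≈ -0.49432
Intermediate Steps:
U(j) = 4*j² (U(j) = (2*j)² = 4*j²)
W(F, S) = -9 + 2*S/(6 + F) (W(F, S) = -9 + (S + S)/(F + 6) = -9 + (2*S)/(6 + F) = -9 + 2*S/(6 + F))
W(5, 6)/U(2) + B(0) = ((-54 - 9*5 + 2*6)/(6 + 5))/((4*2²)) + 0 = ((-54 - 45 + 12)/11)/((4*4)) + 0 = ((1/11)*(-87))/16 + 0 = (1/16)*(-87/11) + 0 = -87/176 + 0 = -87/176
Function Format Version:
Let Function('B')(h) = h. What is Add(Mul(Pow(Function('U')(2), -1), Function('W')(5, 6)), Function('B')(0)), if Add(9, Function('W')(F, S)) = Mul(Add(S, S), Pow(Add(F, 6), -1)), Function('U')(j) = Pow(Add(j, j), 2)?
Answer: Rational(-87, 176) ≈ -0.49432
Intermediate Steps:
Function('U')(j) = Mul(4, Pow(j, 2)) (Function('U')(j) = Pow(Mul(2, j), 2) = Mul(4, Pow(j, 2)))
Function('W')(F, S) = Add(-9, Mul(2, S, Pow(Add(6, F), -1))) (Function('W')(F, S) = Add(-9, Mul(Add(S, S), Pow(Add(F, 6), -1))) = Add(-9, Mul(Mul(2, S), Pow(Add(6, F), -1))) = Add(-9, Mul(2, S, Pow(Add(6, F), -1))))
Add(Mul(Pow(Function('U')(2), -1), Function('W')(5, 6)), Function('B')(0)) = Add(Mul(Pow(Mul(4, Pow(2, 2)), -1), Mul(Pow(Add(6, 5), -1), Add(-54, Mul(-9, 5), Mul(2, 6)))), 0) = Add(Mul(Pow(Mul(4, 4), -1), Mul(Pow(11, -1), Add(-54, -45, 12))), 0) = Add(Mul(Pow(16, -1), Mul(Rational(1, 11), -87)), 0) = Add(Mul(Rational(1, 16), Rational(-87, 11)), 0) = Add(Rational(-87, 176), 0) = Rational(-87, 176)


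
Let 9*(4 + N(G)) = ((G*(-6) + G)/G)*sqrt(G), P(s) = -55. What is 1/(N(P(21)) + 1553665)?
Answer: 125846541/195522862737976 + 45*I*sqrt(55)/195522862737976 ≈ 6.4364e-7 + 1.7069e-12*I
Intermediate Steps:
N(G) = -4 - 5*sqrt(G)/9 (N(G) = -4 + (((G*(-6) + G)/G)*sqrt(G))/9 = -4 + (((-6*G + G)/G)*sqrt(G))/9 = -4 + (((-5*G)/G)*sqrt(G))/9 = -4 + (-5*sqrt(G))/9 = -4 - 5*sqrt(G)/9)
1/(N(P(21)) + 1553665) = 1/((-4 - 5*I*sqrt(55)/9) + 1553665) = 1/(1553661 - 5*I*sqrt(55)/9)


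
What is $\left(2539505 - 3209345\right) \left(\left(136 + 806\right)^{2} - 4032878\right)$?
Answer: $2106991097760$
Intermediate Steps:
$\left(2539505 - 3209345\right) \left(\left(136 + 806\right)^{2} - 4032878\right) = - 669840 \left(942^{2} - 4032878\right) = - 669840 \left(887364 - 4032878\right) = \left(-669840\right) \left(-3145514\right) = 2106991097760$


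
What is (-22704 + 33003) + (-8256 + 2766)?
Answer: 4809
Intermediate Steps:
(-22704 + 33003) + (-8256 + 2766) = 10299 - 5490 = 4809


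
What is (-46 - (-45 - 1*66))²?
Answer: 4225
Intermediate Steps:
(-46 - (-45 - 1*66))² = (-46 - (-45 - 66))² = (-46 - 1*(-111))² = (-46 + 111)² = 65² = 4225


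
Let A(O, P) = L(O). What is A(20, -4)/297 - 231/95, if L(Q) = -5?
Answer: -69082/28215 ≈ -2.4484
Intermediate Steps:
A(O, P) = -5
A(20, -4)/297 - 231/95 = -5/297 - 231/95 = -69082/28215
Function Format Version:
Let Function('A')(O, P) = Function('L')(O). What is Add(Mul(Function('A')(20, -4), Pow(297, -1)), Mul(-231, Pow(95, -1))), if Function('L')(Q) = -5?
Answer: Rational(-69082, 28215) ≈ -2.4484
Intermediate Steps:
Function('A')(O, P) = -5
Add(Mul(Function('A')(20, -4), Pow(297, -1)), Mul(-231, Pow(95, -1))) = Add(Mul(-5, Pow(297, -1)), Mul(-231, Pow(95, -1))) = Add(Mul(-5, Rational(1, 297)), Mul(-231, Rational(1, 95))) = Add(Rational(-5, 297), Rational(-231, 95)) = Rational(-69082, 28215)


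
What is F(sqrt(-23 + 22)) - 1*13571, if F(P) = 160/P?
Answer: -13571 - 160*I ≈ -13571.0 - 160.0*I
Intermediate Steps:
F(sqrt(-23 + 22)) - 1*13571 = 160/(sqrt(-23 + 22)) - 1*13571 = 160/(sqrt(-1)) - 13571 = 160/I - 13571 = 160*(-I) - 13571 = -160*I - 13571 = -13571 - 160*I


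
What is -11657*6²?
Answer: -419652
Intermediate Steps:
-11657*6² = -11657*36 = -419652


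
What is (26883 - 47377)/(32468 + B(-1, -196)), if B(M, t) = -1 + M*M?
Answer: -10247/16234 ≈ -0.63121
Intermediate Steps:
B(M, t) = -1 + M²
(26883 - 47377)/(32468 + B(-1, -196)) = (26883 - 47377)/(32468 + (-1 + (-1)²)) = -20494/(32468 + (-1 + 1)) = -20494/(32468 + 0) = -20494/32468 = -20494*1/32468 = -10247/16234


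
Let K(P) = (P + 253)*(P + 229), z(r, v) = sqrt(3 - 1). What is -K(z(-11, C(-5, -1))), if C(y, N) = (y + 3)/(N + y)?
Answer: -57939 - 482*sqrt(2) ≈ -58621.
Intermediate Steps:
C(y, N) = (3 + y)/(N + y)
z(r, v) = sqrt(2)
K(P) = (229 + P)*(253 + P) (K(P) = (253 + P)*(229 + P) = (229 + P)*(253 + P))
-K(z(-11, C(-5, -1))) = -(57937 + (sqrt(2))**2 + 482*sqrt(2)) = -(57937 + 2 + 482*sqrt(2)) = -(57939 + 482*sqrt(2)) = -57939 - 482*sqrt(2)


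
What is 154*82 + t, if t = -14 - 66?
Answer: 12548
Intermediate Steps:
t = -80
154*82 + t = 154*82 - 80 = 12628 - 80 = 12548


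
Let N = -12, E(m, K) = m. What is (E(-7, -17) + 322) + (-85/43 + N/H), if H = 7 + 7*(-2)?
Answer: 94736/301 ≈ 314.74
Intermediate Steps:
H = -7 (H = 7 - 14 = -7)
(E(-7, -17) + 322) + (-85/43 + N/H) = (-7 + 322) + (-85/43 - 12/(-7)) = 315 + (-85*1/43 - 12*(-⅐)) = 315 + (-85/43 + 12/7) = 315 - 79/301 = 94736/301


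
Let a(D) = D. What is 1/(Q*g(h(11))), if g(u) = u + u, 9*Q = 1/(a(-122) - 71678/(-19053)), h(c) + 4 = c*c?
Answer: -1126394/247689 ≈ -4.5476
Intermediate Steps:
h(c) = -4 + c² (h(c) = -4 + c*c = -4 + c²)
Q = -2117/2252788 (Q = 1/(9*(-122 - 71678/(-19053))) = 1/(9*(-122 - 71678*(-1/19053))) = 1/(9*(-122 + 71678/19053)) = 1/(9*(-2252788/19053)) = (⅑)*(-19053/2252788) = -2117/2252788 ≈ -0.00093972)
g(u) = 2*u
1/(Q*g(h(11))) = 1/((-2117/2252788)*((2*(-4 + 11²)))) = -2252788*1/(2*(-4 + 121))/2117 = -2252788/(2117*(2*117)) = -2252788/2117/234 = -2252788/2117*1/234 = -1126394/247689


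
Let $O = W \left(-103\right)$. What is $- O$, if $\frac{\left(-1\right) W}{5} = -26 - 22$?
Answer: $24720$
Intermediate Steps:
$W = 240$ ($W = - 5 \left(-26 - 22\right) = \left(-5\right) \left(-48\right) = 240$)
$O = -24720$ ($O = 240 \left(-103\right) = -24720$)
$- O = \left(-1\right) \left(-24720\right) = 24720$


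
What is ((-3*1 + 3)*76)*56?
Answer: 0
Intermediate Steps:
((-3*1 + 3)*76)*56 = ((-3 + 3)*76)*56 = (0*76)*56 = 0*56 = 0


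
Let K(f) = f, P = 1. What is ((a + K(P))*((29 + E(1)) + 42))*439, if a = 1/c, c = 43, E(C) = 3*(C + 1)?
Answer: 1487332/43 ≈ 34589.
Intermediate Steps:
E(C) = 3 + 3*C (E(C) = 3*(1 + C) = 3 + 3*C)
a = 1/43 ≈ 0.023256
((a + K(P))*((29 + E(1)) + 42))*439 = ((1/43 + 1)*((29 + (3 + 3*1)) + 42))*439 = (44*((29 + (3 + 3)) + 42)/43)*439 = (44*((29 + 6) + 42)/43)*439 = (44*(35 + 42)/43)*439 = ((44/43)*77)*439 = (3388/43)*439 = 1487332/43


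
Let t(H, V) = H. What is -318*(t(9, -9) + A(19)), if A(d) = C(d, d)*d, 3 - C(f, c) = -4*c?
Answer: -480180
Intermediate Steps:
C(f, c) = 3 + 4*c (C(f, c) = 3 - (-4)*c = 3 + 4*c)
A(d) = d*(3 + 4*d) (A(d) = (3 + 4*d)*d = d*(3 + 4*d))
-318*(t(9, -9) + A(19)) = -318*(9 + 19*(3 + 4*19)) = -318*(9 + 19*(3 + 76)) = -318*(9 + 19*79) = -318*(9 + 1501) = -318*1510 = -480180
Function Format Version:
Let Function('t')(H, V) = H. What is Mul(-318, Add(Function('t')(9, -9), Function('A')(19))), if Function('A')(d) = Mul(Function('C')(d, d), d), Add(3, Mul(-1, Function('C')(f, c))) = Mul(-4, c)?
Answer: -480180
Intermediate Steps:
Function('C')(f, c) = Add(3, Mul(4, c)) (Function('C')(f, c) = Add(3, Mul(-1, Mul(-4, c))) = Add(3, Mul(4, c)))
Function('A')(d) = Mul(d, Add(3, Mul(4, d))) (Function('A')(d) = Mul(Add(3, Mul(4, d)), d) = Mul(d, Add(3, Mul(4, d))))
Mul(-318, Add(Function('t')(9, -9), Function('A')(19))) = Mul(-318, Add(9, Mul(19, Add(3, Mul(4, 19))))) = Mul(-318, Add(9, Mul(19, Add(3, 76)))) = Mul(-318, Add(9, Mul(19, 79))) = Mul(-318, Add(9, 1501)) = Mul(-318, 1510) = -480180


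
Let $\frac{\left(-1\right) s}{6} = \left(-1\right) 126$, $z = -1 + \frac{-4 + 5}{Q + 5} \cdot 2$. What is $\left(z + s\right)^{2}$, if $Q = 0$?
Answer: $\frac{14265729}{25} \approx 5.7063 \cdot 10^{5}$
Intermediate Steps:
$z = - \frac{3}{5}$ ($z = -1 + \frac{-4 + 5}{0 + 5} \cdot 2 = -1 + 1 \cdot \frac{1}{5} \cdot 2 = -1 + \frac{1}{5} \cdot 2 = -1 + \frac{2}{5} = - \frac{3}{5} \approx -0.6$)
$s = 756$ ($s = - 6 \left(\left(-1\right) 126\right) = \left(-6\right) \left(-126\right) = 756$)
$\left(z + s\right)^{2} = \left(- \frac{3}{5} + 756\right)^{2} = \left(\frac{3777}{5}\right)^{2} = \frac{14265729}{25}$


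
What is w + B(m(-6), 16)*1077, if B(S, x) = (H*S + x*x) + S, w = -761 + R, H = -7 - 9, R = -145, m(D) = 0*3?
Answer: 274806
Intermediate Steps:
m(D) = 0
H = -16
w = -906 (w = -761 - 145 = -906)
B(S, x) = x² - 15*S (B(S, x) = (-16*S + x*x) + S = (-16*S + x²) + S = (x² - 16*S) + S = x² - 15*S)
w + B(m(-6), 16)*1077 = -906 + (16² - 15*0)*1077 = -906 + (256 + 0)*1077 = -906 + 256*1077 = -906 + 275712 = 274806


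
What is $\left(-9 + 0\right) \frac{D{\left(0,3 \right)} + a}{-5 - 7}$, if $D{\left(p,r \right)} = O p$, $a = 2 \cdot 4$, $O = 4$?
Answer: $6$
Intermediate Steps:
$a = 8$
$D{\left(p,r \right)} = 4 p$
$\left(-9 + 0\right) \frac{D{\left(0,3 \right)} + a}{-5 - 7} = \left(-9 + 0\right) \frac{4 \cdot 0 + 8}{-5 - 7} = - 9 \frac{0 + 8}{-12} = - 9 \cdot 8 \left(- \frac{1}{12}\right) = \left(-9\right) \left(- \frac{2}{3}\right) = 6$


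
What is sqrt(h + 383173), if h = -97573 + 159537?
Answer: sqrt(445137) ≈ 667.19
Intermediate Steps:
h = 61964
sqrt(h + 383173) = sqrt(61964 + 383173) = sqrt(445137)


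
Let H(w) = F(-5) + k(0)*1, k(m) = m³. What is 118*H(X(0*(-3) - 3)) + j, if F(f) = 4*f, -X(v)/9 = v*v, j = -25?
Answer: -2385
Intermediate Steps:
X(v) = -9*v² (X(v) = -9*v*v = -9*v²)
H(w) = -20 (H(w) = 4*(-5) + 0³*1 = -20 + 0*1 = -20 + 0 = -20)
118*H(X(0*(-3) - 3)) + j = 118*(-20) - 25 = -2360 - 25 = -2385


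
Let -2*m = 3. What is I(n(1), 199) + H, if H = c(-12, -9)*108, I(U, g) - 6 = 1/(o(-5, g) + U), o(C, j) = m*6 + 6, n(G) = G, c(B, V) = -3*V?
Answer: 5843/2 ≈ 2921.5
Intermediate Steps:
m = -3/2 (m = -½*3 = -3/2 ≈ -1.5000)
o(C, j) = -3 (o(C, j) = -3/2*6 + 6 = -9 + 6 = -3)
I(U, g) = 6 + 1/(-3 + U)
H = 2916 (H = -3*(-9)*108 = 27*108 = 2916)
I(n(1), 199) + H = (-17 + 6*1)/(-3 + 1) + 2916 = (-17 + 6)/(-2) + 2916 = -½*(-11) + 2916 = 11/2 + 2916 = 5843/2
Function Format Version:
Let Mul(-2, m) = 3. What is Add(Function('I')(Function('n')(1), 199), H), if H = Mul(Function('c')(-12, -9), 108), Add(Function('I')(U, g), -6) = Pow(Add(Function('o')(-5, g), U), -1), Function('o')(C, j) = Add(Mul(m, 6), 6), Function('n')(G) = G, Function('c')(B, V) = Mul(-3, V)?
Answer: Rational(5843, 2) ≈ 2921.5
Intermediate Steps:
m = Rational(-3, 2) (m = Mul(Rational(-1, 2), 3) = Rational(-3, 2) ≈ -1.5000)
Function('o')(C, j) = -3 (Function('o')(C, j) = Add(Mul(Rational(-3, 2), 6), 6) = Add(-9, 6) = -3)
Function('I')(U, g) = Add(6, Pow(Add(-3, U), -1))
H = 2916 (H = Mul(Mul(-3, -9), 108) = Mul(27, 108) = 2916)
Add(Function('I')(Function('n')(1), 199), H) = Add(Mul(Pow(Add(-3, 1), -1), Add(-17, Mul(6, 1))), 2916) = Add(Mul(Pow(-2, -1), Add(-17, 6)), 2916) = Add(Mul(Rational(-1, 2), -11), 2916) = Add(Rational(11, 2), 2916) = Rational(5843, 2)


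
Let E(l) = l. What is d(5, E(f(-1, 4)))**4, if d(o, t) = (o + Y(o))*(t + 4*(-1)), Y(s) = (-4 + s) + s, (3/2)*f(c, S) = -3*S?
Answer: 303595776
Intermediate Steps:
f(c, S) = -2*S (f(c, S) = 2*(-3*S)/3 = -2*S)
Y(s) = -4 + 2*s
d(o, t) = (-4 + t)*(-4 + 3*o) (d(o, t) = (o + (-4 + 2*o))*(t + 4*(-1)) = (-4 + 3*o)*(t - 4) = (-4 + 3*o)*(-4 + t) = (-4 + t)*(-4 + 3*o))
d(5, E(f(-1, 4)))**4 = (16 - 12*5 - (-8)*4 + 3*5*(-2*4))**4 = (16 - 60 - 4*(-8) + 3*5*(-8))**4 = (16 - 60 + 32 - 120)**4 = (-132)**4 = 303595776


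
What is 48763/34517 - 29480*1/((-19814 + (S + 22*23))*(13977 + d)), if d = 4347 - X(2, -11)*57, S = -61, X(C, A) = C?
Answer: 245717006029/173921049519 ≈ 1.4128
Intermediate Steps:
d = 4233 (d = 4347 - 2*57 = 4347 - 1*114 = 4347 - 114 = 4233)
48763/34517 - 29480*1/((-19814 + (S + 22*23))*(13977 + d)) = 48763/34517 - 29480*1/((-19814 + (-61 + 22*23))*(13977 + 4233)) = 48763*(1/34517) - 29480*1/(18210*(-19814 + (-61 + 506))) = 48763/34517 - 29480*1/(18210*(-19814 + 445)) = 48763/34517 - 29480/(18210*(-19369)) = 48763/34517 - 29480/(-352709490) = 48763/34517 - 29480*(-1/352709490) = 48763/34517 + 2948/35270949 = 245717006029/173921049519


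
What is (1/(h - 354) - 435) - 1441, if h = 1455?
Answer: -2065475/1101 ≈ -1876.0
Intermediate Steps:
(1/(h - 354) - 435) - 1441 = (1/(1455 - 354) - 435) - 1441 = (1/1101 - 435) - 1441 = -478934/1101 - 1441 = -2065475/1101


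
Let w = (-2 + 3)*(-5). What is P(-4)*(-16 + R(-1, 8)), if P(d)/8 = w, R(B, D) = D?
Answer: 320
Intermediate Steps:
w = -5 (w = 1*(-5) = -5)
P(d) = -40 (P(d) = 8*(-5) = -40)
P(-4)*(-16 + R(-1, 8)) = -40*(-16 + 8) = -40*(-8) = 320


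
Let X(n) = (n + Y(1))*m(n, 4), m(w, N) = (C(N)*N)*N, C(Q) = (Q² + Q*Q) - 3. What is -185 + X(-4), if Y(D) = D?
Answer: -1577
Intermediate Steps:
C(Q) = -3 + 2*Q² (C(Q) = (Q² + Q²) - 3 = 2*Q² - 3 = -3 + 2*Q²)
m(w, N) = N²*(-3 + 2*N²) (m(w, N) = ((-3 + 2*N²)*N)*N = (N*(-3 + 2*N²))*N = N²*(-3 + 2*N²))
X(n) = 464 + 464*n (X(n) = (n + 1)*(4²*(-3 + 2*4²)) = (1 + n)*(16*(-3 + 2*16)) = (1 + n)*(16*(-3 + 32)) = (1 + n)*(16*29) = (1 + n)*464 = 464 + 464*n)
-185 + X(-4) = -185 + (464 + 464*(-4)) = -185 + (464 - 1856) = -185 - 1392 = -1577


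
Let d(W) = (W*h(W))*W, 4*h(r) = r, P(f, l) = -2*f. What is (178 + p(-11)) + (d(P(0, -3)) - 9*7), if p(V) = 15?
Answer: 130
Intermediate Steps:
h(r) = r/4
d(W) = W³/4 (d(W) = (W*(W/4))*W = (W²/4)*W = W³/4)
(178 + p(-11)) + (d(P(0, -3)) - 9*7) = (178 + 15) + ((-2*0)³/4 - 9*7) = 193 + ((¼)*0³ - 63) = 193 + ((¼)*0 - 63) = 193 + (0 - 63) = 193 - 63 = 130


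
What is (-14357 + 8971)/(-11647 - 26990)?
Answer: 5386/38637 ≈ 0.13940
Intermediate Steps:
(-14357 + 8971)/(-11647 - 26990) = -5386/(-38637) = -5386*(-1/38637) = 5386/38637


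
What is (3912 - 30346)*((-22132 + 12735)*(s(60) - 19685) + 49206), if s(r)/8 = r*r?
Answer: 2262868004866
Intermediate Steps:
s(r) = 8*r**2 (s(r) = 8*(r*r) = 8*r**2)
(3912 - 30346)*((-22132 + 12735)*(s(60) - 19685) + 49206) = (3912 - 30346)*((-22132 + 12735)*(8*60**2 - 19685) + 49206) = -26434*(-9397*(8*3600 - 19685) + 49206) = -26434*(-9397*(28800 - 19685) + 49206) = -26434*(-9397*9115 + 49206) = -26434*(-85653655 + 49206) = -26434*(-85604449) = 2262868004866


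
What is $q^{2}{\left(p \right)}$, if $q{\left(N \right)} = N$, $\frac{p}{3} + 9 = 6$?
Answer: $81$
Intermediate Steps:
$p = -9$ ($p = -27 + 3 \cdot 6 = -27 + 18 = -9$)
$q^{2}{\left(p \right)} = \left(-9\right)^{2} = 81$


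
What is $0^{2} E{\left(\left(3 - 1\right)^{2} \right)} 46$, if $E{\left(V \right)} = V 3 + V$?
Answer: $0$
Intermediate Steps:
$E{\left(V \right)} = 4 V$ ($E{\left(V \right)} = 3 V + V = 4 V$)
$0^{2} E{\left(\left(3 - 1\right)^{2} \right)} 46 = 0^{2} \cdot 4 \left(3 - 1\right)^{2} \cdot 46 = 0 \cdot 4 \cdot 2^{2} \cdot 46 = 0 \cdot 4 \cdot 4 \cdot 46 = 0 \cdot 16 \cdot 46 = 0 \cdot 46 = 0$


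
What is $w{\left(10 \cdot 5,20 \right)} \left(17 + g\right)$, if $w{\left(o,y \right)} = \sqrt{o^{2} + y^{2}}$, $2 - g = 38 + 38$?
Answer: $- 570 \sqrt{29} \approx -3069.5$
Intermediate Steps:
$g = -74$ ($g = 2 - \left(38 + 38\right) = 2 - 76 = -74$)
$w{\left(10 \cdot 5,20 \right)} \left(17 + g\right) = \sqrt{\left(10 \cdot 5\right)^{2} + 20^{2}} \left(17 - 74\right) = \sqrt{50^{2} + 400} \left(-57\right) = \sqrt{2500 + 400} \left(-57\right) = \sqrt{2900} \left(-57\right) = 10 \sqrt{29} \left(-57\right) = - 570 \sqrt{29}$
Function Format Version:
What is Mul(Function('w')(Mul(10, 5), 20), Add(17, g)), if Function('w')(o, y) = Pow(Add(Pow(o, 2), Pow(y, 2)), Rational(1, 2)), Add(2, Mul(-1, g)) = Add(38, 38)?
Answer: Mul(-570, Pow(29, Rational(1, 2))) ≈ -3069.5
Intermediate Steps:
g = -74 (g = Add(2, Mul(-1, Add(38, 38))) = Add(2, Mul(-1, 76)) = Add(2, -76) = -74)
Mul(Function('w')(Mul(10, 5), 20), Add(17, g)) = Mul(Pow(Add(Pow(Mul(10, 5), 2), Pow(20, 2)), Rational(1, 2)), Add(17, -74)) = Mul(Pow(Add(Pow(50, 2), 400), Rational(1, 2)), -57) = Mul(Pow(Add(2500, 400), Rational(1, 2)), -57) = Mul(Pow(2900, Rational(1, 2)), -57) = Mul(Mul(10, Pow(29, Rational(1, 2))), -57) = Mul(-570, Pow(29, Rational(1, 2)))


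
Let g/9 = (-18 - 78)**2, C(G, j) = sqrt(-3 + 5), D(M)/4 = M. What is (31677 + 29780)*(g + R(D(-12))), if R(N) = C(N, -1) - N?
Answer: 5100439344 + 61457*sqrt(2) ≈ 5.1005e+9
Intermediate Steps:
D(M) = 4*M
C(G, j) = sqrt(2)
R(N) = sqrt(2) - N
g = 82944 (g = 9*(-18 - 78)**2 = 9*(-96)**2 = 9*9216 = 82944)
(31677 + 29780)*(g + R(D(-12))) = (31677 + 29780)*(82944 + (sqrt(2) - 4*(-12))) = 61457*(82944 + (sqrt(2) - 1*(-48))) = 61457*(82944 + (sqrt(2) + 48)) = 61457*(82944 + (48 + sqrt(2))) = 61457*(82992 + sqrt(2)) = 5100439344 + 61457*sqrt(2)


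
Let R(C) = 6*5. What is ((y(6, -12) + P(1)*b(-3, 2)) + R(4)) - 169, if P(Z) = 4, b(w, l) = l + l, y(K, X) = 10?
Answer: -113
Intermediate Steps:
b(w, l) = 2*l
R(C) = 30
((y(6, -12) + P(1)*b(-3, 2)) + R(4)) - 169 = ((10 + 4*(2*2)) + 30) - 169 = ((10 + 4*4) + 30) - 169 = ((10 + 16) + 30) - 169 = (26 + 30) - 169 = 56 - 169 = -113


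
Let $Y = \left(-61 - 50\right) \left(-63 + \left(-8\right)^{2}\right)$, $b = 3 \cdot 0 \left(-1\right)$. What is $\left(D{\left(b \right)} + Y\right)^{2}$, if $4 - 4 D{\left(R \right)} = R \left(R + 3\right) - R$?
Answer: $12100$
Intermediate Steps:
$b = 0$ ($b = 0 \left(-1\right) = 0$)
$D{\left(R \right)} = 1 + \frac{R}{4} - \frac{R \left(3 + R\right)}{4}$ ($D{\left(R \right)} = 1 - \frac{R \left(R + 3\right) - R}{4} = 1 - \frac{R \left(3 + R\right) - R}{4} = 1 - \frac{- R + R \left(3 + R\right)}{4} = 1 - \left(- \frac{R}{4} + \frac{R \left(3 + R\right)}{4}\right) = 1 + \frac{R}{4} - \frac{R \left(3 + R\right)}{4}$)
$Y = -111$ ($Y = - 111 \left(-63 + 64\right) = \left(-111\right) 1 = -111$)
$\left(D{\left(b \right)} + Y\right)^{2} = \left(\left(1 - 0 - \frac{0^{2}}{4}\right) - 111\right)^{2} = \left(\left(1 + 0 - 0\right) - 111\right)^{2} = \left(\left(1 + 0 + 0\right) - 111\right)^{2} = \left(1 - 111\right)^{2} = \left(-110\right)^{2} = 12100$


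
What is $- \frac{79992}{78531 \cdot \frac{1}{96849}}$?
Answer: $- \frac{2582381736}{26177} \approx -98651.0$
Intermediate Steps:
$- \frac{79992}{78531 \cdot \frac{1}{96849}} = - \frac{79992}{\frac{26177}{32283}} = \left(-79992\right) \frac{32283}{26177} = - \frac{2582381736}{26177}$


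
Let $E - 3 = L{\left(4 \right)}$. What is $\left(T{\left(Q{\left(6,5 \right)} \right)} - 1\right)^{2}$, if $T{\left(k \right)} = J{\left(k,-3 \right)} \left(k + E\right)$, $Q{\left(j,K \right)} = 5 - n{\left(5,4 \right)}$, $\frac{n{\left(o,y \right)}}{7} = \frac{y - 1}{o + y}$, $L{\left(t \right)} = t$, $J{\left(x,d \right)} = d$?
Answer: $900$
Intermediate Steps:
$n{\left(o,y \right)} = \frac{7 \left(-1 + y\right)}{o + y}$ ($n{\left(o,y \right)} = 7 \frac{y - 1}{o + y} = 7 \frac{-1 + y}{o + y} = \frac{7 \left(-1 + y\right)}{o + y}$)
$E = 7$ ($E = 3 + 4 = 7$)
$Q{\left(j,K \right)} = \frac{8}{3}$ ($Q{\left(j,K \right)} = 5 - \frac{7 \left(-1 + 4\right)}{5 + 4} = 5 - 7 \cdot \frac{1}{9} \cdot 3 = 5 - \frac{7}{3} = \frac{8}{3}$)
$T{\left(k \right)} = -21 - 3 k$ ($T{\left(k \right)} = - 3 \left(k + 7\right) = - 3 \left(7 + k\right) = -21 - 3 k$)
$\left(T{\left(Q{\left(6,5 \right)} \right)} - 1\right)^{2} = \left(\left(-21 - 8\right) - 1\right)^{2} = \left(-29 - 1\right)^{2} = \left(-30\right)^{2} = 900$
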